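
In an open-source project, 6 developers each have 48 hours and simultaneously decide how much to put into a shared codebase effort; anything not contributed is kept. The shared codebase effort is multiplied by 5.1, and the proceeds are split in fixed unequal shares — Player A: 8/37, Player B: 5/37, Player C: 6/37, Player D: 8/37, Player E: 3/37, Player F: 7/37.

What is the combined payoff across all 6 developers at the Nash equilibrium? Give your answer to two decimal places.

A player with share s gets back 5.1·s per unit contributed, so full contribution is dominant for anyone with s > 1/5.1 = 0.1961 and zero contribution is dominant for anyone below.
The shares above 0.1961 belong to Player A and Player D, contributing 48 each; the remaining 4 contribute 0. Total contributed: 96.
The shared codebase effort pays out 5.1 × 96 = 489.60 in total (split across the unequal shares, but the aggregate is all that matters for the group sum).
The 4 free-riders keep 48 each, adding 192. Group total = 192 + 489.60 = 681.60.

681.60 hours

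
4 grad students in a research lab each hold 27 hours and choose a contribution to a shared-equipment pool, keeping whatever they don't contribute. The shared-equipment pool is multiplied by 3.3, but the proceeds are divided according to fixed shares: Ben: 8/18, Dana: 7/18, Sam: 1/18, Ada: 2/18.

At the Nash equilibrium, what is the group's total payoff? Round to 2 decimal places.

Each unit j contributes comes back to j as 3.3 × (j's share), so j prefers to contribute only if that share exceeds 1/3.3 = 0.3030; otherwise keeping the unit dominates.
The shares above 0.3030 belong to Ben and Dana, contributing 27 each; the remaining 2 contribute 0. Total contributed: 54.
The shared-equipment pool pays out 3.3 × 54 = 178.20 in total (split across the unequal shares, but the aggregate is all that matters for the group sum).
The 2 free-riders keep 27 each, adding 54. Group total = 54 + 178.20 = 232.20.

232.20 hours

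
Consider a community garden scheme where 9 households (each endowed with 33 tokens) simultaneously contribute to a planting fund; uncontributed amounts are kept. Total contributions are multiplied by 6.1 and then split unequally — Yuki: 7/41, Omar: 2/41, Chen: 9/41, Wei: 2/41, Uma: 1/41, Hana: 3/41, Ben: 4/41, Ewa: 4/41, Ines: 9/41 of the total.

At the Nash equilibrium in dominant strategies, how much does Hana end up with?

77.19 tokens

For player j, contributing a unit is worthwhile iff 6.1 × (j's share) ≥ 1, i.e. iff j's share is at least 0.1639.
Yuki, Chen and Ines clear that bar, contributing 33 each; the remaining 6 contribute 0. Total contributed: 99.
Hana keeps 33 and receives 6.1 × 99 × 3/41 = 44.19 from the planting fund, for a payoff of 77.19.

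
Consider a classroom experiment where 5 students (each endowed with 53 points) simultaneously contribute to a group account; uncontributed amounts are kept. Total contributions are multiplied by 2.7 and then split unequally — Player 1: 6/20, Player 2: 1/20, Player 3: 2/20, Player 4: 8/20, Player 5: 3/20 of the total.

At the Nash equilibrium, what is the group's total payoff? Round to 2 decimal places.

Each unit j contributes comes back to j as 2.7 × (j's share), so j prefers to contribute only if that share exceeds 1/2.7 = 0.3704; otherwise keeping the unit dominates.
The only share above 0.3704 is Player 4's 8/20, contributing 53; the remaining 4 contribute 0. Total contributed: 53.
The group account pays out 2.7 × 53 = 143.10 in total (split across the unequal shares, but the aggregate is all that matters for the group sum).
The 4 free-riders keep 53 each, adding 212. Group total = 212 + 143.10 = 355.10.

355.10 points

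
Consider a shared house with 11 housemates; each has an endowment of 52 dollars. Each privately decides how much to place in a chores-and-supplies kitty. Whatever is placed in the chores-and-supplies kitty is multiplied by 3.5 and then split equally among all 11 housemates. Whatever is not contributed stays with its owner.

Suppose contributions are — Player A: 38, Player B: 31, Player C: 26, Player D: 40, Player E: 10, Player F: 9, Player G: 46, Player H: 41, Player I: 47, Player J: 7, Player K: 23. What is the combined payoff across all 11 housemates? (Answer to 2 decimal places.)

Total contributed: 38 + 31 + 26 + 40 + 10 + 9 + 46 + 41 + 47 + 7 + 23 = 318; total kept: 11 × 52 − 318 = 254.
The chores-and-supplies kitty pays out 3.5 × 318 = 1113.00 in aggregate.
Group total = 254 + 1113.00 = 1367.00.

1367.00 dollars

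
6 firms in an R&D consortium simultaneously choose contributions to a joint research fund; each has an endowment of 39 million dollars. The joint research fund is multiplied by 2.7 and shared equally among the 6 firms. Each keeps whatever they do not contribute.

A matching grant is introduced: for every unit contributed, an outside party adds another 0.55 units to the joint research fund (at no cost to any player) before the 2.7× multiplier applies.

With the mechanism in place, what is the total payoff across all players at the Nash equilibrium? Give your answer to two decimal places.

With the mechanism, a contributed unit returns 2.7 × 1.55 / 6 = 0.6975 per unit of net cost — still below 1 — so contributing 0 remains dominant for every player.
Everyone keeps their endowment and the group total is 6 × 39 = 234.

234.00 million dollars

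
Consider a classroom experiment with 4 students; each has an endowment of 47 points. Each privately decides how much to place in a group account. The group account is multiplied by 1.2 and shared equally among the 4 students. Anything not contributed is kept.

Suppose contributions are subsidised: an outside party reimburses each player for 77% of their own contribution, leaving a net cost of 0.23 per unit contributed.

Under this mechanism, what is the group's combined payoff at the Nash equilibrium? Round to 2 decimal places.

The effective private return per unit is now (1.2/4) / 0.23 = 1.3043 > 1, so every player's dominant strategy flips to full contribution.
At the Nash equilibrium everyone contributes 47. Group total payoff = 4 × (47 × 0.77 + 1.2 × 47) = 370.36.

370.36 points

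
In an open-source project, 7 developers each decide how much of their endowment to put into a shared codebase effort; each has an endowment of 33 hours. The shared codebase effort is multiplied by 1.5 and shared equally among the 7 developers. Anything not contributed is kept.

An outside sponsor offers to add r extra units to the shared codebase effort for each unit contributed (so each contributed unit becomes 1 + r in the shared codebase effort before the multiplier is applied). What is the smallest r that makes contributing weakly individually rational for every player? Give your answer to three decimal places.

3.667

With matching at rate r, one contributed unit becomes (1 + r) in the shared codebase effort and returns 1.5 × (1 + r) / 7 to the contributor.
Setting this equal to 1: 1 + r = 7/1.5 = 4.6667.
So the minimum matching rate is r = 4.6667 − 1 = 3.667.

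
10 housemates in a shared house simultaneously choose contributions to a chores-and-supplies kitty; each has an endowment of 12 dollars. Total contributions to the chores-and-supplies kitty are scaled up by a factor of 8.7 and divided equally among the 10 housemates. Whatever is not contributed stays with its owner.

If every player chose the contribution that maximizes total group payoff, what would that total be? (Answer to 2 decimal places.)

1044.00 dollars

Each contributed unit returns 8.700 to the group as a whole (0.8700 to each of 10 players), which exceeds 1, so the social optimum is full contribution: group total = 8.700 × 120 = 1044.00.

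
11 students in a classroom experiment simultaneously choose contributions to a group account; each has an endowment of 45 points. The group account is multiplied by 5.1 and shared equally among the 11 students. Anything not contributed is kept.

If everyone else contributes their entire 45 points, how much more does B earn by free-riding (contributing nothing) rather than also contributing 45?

24.14 points

Switching from a contribution of 45 to 0 lets B keep an extra 45 points, but lowers the group account by 45, which costs B their own share of that drop: 5.1/11 × 45 = 20.86.
Net gain = 45 − 20.86 = 24.14. The private return per contributed unit (0.4636) is below 1, so free-riding is indeed the best response regardless of what the others do.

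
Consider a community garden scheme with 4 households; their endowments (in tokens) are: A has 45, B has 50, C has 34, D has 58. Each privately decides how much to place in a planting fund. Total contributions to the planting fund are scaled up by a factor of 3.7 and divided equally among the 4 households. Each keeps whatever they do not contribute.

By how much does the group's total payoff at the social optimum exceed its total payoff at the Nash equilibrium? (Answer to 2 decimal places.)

The private return per contributed unit is 3.7/4 = 0.9250 < 1 for every player regardless of endowment, so the Nash equilibrium is zero contribution and the group total is Σ E_j = 45 + 50 + 34 + 58 = 187.
Each contributed unit returns 3.700 to the group, so the social optimum is full contribution by everyone: group total = 3.700 × 187 = 691.90.
Efficiency loss = (3.700 − 1) × 187 = 504.90.

504.90 tokens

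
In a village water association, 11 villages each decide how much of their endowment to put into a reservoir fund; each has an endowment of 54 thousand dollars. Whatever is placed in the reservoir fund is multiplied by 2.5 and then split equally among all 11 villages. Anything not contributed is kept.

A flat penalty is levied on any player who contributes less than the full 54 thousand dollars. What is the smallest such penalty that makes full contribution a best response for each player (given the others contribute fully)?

41.73 thousand dollars

Given the others contribute fully, the best deviation is to contribute 0 (any partial contribution still incurs the fine and gives up units whose private return 0.2273 is below 1).
Deviating from 54 to 0 saves 54 thousand dollars but forfeits the deviator's share of the drop in the reservoir fund: 2.5/11 × 54 = 12.27.
So the deviation gain is 54 − 12.27 = 41.73, and the fine must be at least 41.73 thousand dollars to wipe it out.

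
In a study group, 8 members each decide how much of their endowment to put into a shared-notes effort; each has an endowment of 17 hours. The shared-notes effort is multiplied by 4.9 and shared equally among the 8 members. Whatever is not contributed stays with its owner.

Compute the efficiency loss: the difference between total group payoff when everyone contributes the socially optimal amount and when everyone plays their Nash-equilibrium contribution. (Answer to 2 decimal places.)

Each contributed unit returns 4.9/8 = 0.6125 to its contributor — below 1 — so contributing 0 is dominant for every player. At the Nash equilibrium everyone keeps their 17, and the group total is 8 × 17 = 136.
Each contributed unit returns 4.900 to the group as a whole (0.6125 to each of 8 players), which exceeds 1, so the social optimum is full contribution: group total = 4.900 × 136 = 666.40.
Efficiency loss = 666.40 − 136 = 530.40.

530.40 hours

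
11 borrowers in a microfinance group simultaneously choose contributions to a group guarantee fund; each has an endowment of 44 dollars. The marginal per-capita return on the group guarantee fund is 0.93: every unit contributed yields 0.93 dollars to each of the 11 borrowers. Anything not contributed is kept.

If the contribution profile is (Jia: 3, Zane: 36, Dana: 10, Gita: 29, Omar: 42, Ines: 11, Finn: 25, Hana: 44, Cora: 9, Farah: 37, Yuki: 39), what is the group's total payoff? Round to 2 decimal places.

3114.55 dollars

Total contributed: 3 + 36 + 10 + 29 + 42 + 11 + 25 + 44 + 9 + 37 + 39 = 285; total kept: 11 × 44 − 285 = 199.
The group guarantee fund pays out 0.93 × 11 × 285 = 2915.55 in aggregate.
Group total = 199 + 2915.55 = 3114.55.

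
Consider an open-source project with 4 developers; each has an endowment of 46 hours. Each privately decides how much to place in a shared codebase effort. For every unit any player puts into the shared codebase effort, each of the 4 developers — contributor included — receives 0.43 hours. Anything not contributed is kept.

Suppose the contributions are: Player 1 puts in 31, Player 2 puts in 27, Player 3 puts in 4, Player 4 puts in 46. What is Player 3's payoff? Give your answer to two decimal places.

88.44 hours

Total contributed: 31 + 27 + 4 + 46 = 108.
Each receives 0.43 × 108 = 46.44 from the shared codebase effort.
Player 3 keeps 46 − 4 = 42, so Player 3's payoff is 42 + 46.44 = 88.44.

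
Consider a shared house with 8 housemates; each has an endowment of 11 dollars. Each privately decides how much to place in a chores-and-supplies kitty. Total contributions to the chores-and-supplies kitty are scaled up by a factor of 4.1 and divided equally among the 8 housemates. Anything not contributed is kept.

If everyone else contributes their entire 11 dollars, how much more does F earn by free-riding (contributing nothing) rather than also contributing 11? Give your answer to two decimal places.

Switching from a contribution of 11 to 0 lets F keep an extra 11 dollars, but lowers the chores-and-supplies kitty by 11, which costs F their own share of that drop: 4.1/8 × 11 = 5.64.
Net gain = 11 − 5.64 = 5.36. The private return per contributed unit (0.5125) is below 1, so free-riding is indeed the best response regardless of what the others do.

5.36 dollars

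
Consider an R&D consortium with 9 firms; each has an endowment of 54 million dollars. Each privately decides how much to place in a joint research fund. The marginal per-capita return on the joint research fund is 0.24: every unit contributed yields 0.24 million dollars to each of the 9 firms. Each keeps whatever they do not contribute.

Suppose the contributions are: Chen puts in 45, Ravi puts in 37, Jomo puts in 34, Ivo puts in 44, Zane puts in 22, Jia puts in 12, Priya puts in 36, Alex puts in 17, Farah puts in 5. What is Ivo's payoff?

Total contributed: 45 + 37 + 34 + 44 + 22 + 12 + 36 + 17 + 5 = 252.
Each receives 0.24 × 252 = 60.48 from the joint research fund.
Ivo keeps 54 − 44 = 10, so Ivo's payoff is 10 + 60.48 = 70.48.

70.48 million dollars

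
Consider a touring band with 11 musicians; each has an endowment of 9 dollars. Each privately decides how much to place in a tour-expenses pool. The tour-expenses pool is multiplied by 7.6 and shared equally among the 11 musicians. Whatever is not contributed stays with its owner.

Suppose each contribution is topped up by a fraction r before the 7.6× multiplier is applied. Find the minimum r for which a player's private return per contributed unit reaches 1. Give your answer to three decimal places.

0.447

With matching at rate r, one contributed unit becomes (1 + r) in the tour-expenses pool and returns 7.6 × (1 + r) / 11 to the contributor.
Setting this equal to 1: 1 + r = 11/7.6 = 1.4474.
So the minimum matching rate is r = 1.4474 − 1 = 0.447.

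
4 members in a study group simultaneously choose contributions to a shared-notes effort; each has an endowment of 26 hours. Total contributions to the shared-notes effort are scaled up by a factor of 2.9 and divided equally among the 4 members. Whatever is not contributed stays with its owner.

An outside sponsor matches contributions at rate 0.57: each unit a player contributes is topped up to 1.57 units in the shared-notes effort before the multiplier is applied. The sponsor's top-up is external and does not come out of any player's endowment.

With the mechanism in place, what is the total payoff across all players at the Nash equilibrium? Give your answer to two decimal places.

With the mechanism, a contributed unit returns 2.9 × 1.57 / 4 = 1.1383 per unit of net cost to the contributor — now above 1 — so contributing fully is weakly dominant for every player.
So the Nash equilibrium is full contribution by all 4; the group earns 2.9 × 1.57 × 104 = 473.51.

473.51 hours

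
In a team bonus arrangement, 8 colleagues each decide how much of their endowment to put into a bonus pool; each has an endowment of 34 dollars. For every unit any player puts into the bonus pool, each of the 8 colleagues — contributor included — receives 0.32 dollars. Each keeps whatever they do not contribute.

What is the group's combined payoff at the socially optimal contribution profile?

696.32 dollars

Each contributed unit returns 2.560 to the group as a whole (0.32 to each of 8 players), which exceeds 1, so the social optimum is full contribution: group total = 2.560 × 272 = 696.32.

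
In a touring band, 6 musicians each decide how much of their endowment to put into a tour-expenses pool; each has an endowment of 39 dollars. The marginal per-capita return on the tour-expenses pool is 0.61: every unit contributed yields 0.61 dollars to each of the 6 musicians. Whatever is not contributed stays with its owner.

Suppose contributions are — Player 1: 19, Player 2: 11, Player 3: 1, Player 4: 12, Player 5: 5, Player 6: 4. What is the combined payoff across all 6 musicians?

Total contributed: 19 + 11 + 1 + 12 + 5 + 4 = 52; total kept: 6 × 39 − 52 = 182.
The tour-expenses pool pays out 0.61 × 6 × 52 = 190.32 in aggregate.
Group total = 182 + 190.32 = 372.32.

372.32 dollars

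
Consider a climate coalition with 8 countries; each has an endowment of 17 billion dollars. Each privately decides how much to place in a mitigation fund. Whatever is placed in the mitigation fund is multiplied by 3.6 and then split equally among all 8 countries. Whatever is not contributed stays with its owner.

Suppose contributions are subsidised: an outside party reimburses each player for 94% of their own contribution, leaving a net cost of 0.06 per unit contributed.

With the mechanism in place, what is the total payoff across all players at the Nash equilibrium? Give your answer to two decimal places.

617.44 billion dollars

With the mechanism, a contributed unit returns (3.6/8) / 0.06 = 7.5000 per unit of net cost to the contributor — now above 1 — so contributing fully is weakly dominant for every player.
At the Nash equilibrium everyone contributes 17. Group total payoff = 8 × (17 × 0.94 + 3.6 × 17) = 617.44.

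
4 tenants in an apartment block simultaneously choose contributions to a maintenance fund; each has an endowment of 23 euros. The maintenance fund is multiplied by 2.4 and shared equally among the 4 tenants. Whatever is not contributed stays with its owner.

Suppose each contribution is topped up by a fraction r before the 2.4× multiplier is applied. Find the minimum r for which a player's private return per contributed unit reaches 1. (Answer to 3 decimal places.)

With matching at rate r, one contributed unit becomes (1 + r) in the maintenance fund and returns 2.4 × (1 + r) / 4 to the contributor.
Setting this equal to 1: 1 + r = 4/2.4 = 1.6667.
So the minimum matching rate is r = 1.6667 − 1 = 0.667.

0.667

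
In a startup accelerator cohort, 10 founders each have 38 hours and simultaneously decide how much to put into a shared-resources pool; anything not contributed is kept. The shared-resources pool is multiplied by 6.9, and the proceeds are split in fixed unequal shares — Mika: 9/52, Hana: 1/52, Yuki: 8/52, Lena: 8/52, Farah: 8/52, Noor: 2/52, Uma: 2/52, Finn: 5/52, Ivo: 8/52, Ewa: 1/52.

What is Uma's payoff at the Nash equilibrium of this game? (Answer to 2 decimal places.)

88.42 hours

Player j's private return per contributed unit is 6.9 × (j's share). Contributing is weakly dominant for j when that share is at least 1/6.9 = 0.1449, and contributing 0 is dominant otherwise.
Mika, Yuki, Lena, Farah and Ivo are above the threshold, contributing 38 each; the remaining 5 contribute 0. Total contributed: 190.
Uma keeps 38 and receives 6.9 × 190 × 2/52 = 50.42 from the shared-resources pool, for a payoff of 88.42.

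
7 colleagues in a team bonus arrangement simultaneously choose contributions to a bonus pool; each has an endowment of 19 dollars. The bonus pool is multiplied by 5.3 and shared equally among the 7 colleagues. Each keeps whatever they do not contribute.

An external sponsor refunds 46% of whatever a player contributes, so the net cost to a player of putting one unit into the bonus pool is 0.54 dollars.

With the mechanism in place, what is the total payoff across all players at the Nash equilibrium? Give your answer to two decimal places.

766.08 dollars

The effective private return per unit is now (5.3/7) / 0.54 = 1.4021 > 1, so every player's dominant strategy flips to full contribution.
So the Nash equilibrium is full contribution by all 7; the group earns 7 × (19 × 0.46 + 5.3 × 19) = 766.08.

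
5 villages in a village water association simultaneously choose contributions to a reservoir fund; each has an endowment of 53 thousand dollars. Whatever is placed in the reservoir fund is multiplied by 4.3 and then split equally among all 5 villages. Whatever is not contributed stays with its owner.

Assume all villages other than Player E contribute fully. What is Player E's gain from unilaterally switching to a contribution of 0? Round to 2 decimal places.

Switching from a contribution of 53 to 0 lets Player E keep an extra 53 thousand dollars, but lowers the reservoir fund by 53, which costs Player E their own share of that drop: 4.3/5 × 53 = 45.58.
Net gain = 53 − 45.58 = 7.42. The private return per contributed unit (0.8600) is below 1, so free-riding is indeed the best response regardless of what the others do.

7.42 thousand dollars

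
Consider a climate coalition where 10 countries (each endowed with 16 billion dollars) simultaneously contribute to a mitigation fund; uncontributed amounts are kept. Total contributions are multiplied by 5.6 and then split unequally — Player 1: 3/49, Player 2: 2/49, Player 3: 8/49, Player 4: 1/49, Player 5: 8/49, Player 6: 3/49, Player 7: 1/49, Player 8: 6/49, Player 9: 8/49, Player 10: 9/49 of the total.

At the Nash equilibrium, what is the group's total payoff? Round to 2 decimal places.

233.60 billion dollars

Player j's private return per contributed unit is 5.6 × (j's share). Contributing is weakly dominant for j when that share is at least 1/5.6 = 0.1786, and contributing 0 is dominant otherwise.
Player 10 alone (share 9/49) is above the threshold, contributing 16; the remaining 9 contribute 0. Total contributed: 16.
The mitigation fund pays out 5.6 × 16 = 89.60 in total (split across the unequal shares, but the aggregate is all that matters for the group sum).
The 9 free-riders keep 16 each, adding 144. Group total = 144 + 89.60 = 233.60.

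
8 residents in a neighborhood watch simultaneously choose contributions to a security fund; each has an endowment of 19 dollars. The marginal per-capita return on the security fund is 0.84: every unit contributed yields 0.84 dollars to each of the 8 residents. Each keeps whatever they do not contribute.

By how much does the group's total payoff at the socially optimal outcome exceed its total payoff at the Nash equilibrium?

869.44 dollars

The private return per contributed unit is 0.84 < 1, so contributing 0 is dominant for every player. At the Nash equilibrium everyone keeps their 19, and the group total is 8 × 19 = 152.
Each contributed unit returns 6.720 to the group as a whole (0.84 to each of 8 players), which exceeds 1, so the social optimum is full contribution: group total = 6.720 × 152 = 1021.44.
Efficiency loss = 1021.44 − 152 = 869.44.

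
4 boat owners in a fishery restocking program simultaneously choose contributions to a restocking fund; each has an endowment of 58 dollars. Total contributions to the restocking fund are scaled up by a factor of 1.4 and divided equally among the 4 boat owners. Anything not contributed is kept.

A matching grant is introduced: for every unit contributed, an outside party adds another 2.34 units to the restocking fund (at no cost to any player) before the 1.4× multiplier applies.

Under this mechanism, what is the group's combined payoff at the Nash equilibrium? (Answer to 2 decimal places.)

1084.83 dollars

Under the mechanism each unit contributed yields 1.4 × 3.34 / 4 = 1.1690 back to its contributor per unit of net cost, which exceeds 1, making full contribution the dominant choice for everyone.
So the Nash equilibrium is full contribution by all 4; the group earns 1.4 × 3.34 × 232 = 1084.83.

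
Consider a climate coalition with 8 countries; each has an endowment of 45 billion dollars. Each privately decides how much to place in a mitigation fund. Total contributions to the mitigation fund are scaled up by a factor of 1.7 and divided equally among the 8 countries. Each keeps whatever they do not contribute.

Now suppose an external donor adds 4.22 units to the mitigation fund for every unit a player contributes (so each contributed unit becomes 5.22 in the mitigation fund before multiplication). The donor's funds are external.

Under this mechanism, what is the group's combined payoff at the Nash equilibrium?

3194.64 billion dollars

Under the mechanism each unit contributed yields 1.7 × 5.22 / 8 = 1.1093 back to its contributor per unit of net cost, which exceeds 1, making full contribution the dominant choice for everyone.
At the Nash equilibrium everyone contributes 45. Group total payoff = 1.7 × 5.22 × 360 = 3194.64.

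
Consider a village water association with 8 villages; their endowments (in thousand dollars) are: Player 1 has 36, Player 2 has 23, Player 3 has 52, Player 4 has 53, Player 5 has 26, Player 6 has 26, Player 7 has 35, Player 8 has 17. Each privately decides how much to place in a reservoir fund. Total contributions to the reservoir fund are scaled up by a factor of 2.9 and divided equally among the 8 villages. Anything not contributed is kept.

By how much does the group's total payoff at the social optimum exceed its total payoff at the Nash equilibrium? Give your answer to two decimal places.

The private return per contributed unit is 2.9/8 = 0.3625 < 1 for every player regardless of endowment, so the Nash equilibrium is zero contribution and the group total is Σ E_j = 36 + 23 + 52 + 53 + 26 + 26 + 35 + 17 = 268.
Each contributed unit returns 2.900 to the group, so the social optimum is full contribution by everyone: group total = 2.900 × 268 = 777.20.
Efficiency loss = (2.900 − 1) × 268 = 509.20.

509.20 thousand dollars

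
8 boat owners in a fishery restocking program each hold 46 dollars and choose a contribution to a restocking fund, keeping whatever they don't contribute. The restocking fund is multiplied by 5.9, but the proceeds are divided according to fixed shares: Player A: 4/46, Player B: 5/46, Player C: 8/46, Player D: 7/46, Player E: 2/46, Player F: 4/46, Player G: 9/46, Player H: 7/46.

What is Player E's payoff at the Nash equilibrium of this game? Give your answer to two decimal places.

Player j's private return per contributed unit is 5.9 × (j's share). Contributing is weakly dominant for j when that share is at least 1/5.9 = 0.1695, and contributing 0 is dominant otherwise.
The shares above 0.1695 belong to Player C and Player G, contributing 46 each; the remaining 6 contribute 0. Total contributed: 92.
Player E keeps 46 and receives 5.9 × 92 × 2/46 = 23.60 from the restocking fund, for a payoff of 69.60.

69.60 dollars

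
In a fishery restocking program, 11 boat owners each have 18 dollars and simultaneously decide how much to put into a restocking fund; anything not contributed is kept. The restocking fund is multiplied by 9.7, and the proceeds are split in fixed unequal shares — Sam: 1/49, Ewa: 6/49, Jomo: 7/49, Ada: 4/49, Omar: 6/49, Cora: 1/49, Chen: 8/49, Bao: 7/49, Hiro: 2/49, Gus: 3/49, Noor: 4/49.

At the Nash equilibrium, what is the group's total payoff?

981.00 dollars

A player with share s gets back 9.7·s per unit contributed, so full contribution is dominant for anyone with s > 1/9.7 = 0.1031 and zero contribution is dominant for anyone below.
The shares above 0.1031 belong to Ewa, Jomo, Omar, Chen and Bao, contributing 18 each; the remaining 6 contribute 0. Total contributed: 90.
The restocking fund pays out 9.7 × 90 = 873.00 in total (split across the unequal shares, but the aggregate is all that matters for the group sum).
The 6 free-riders keep 18 each, adding 108. Group total = 108 + 873.00 = 981.00.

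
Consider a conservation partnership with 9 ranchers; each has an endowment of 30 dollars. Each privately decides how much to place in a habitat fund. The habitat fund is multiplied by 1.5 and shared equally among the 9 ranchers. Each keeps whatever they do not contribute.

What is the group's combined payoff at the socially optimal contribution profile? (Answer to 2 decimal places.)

405.00 dollars

Each contributed unit returns 1.500 to the group as a whole (0.1667 to each of 9 players), which exceeds 1, so the social optimum is full contribution: group total = 1.500 × 270 = 405.00.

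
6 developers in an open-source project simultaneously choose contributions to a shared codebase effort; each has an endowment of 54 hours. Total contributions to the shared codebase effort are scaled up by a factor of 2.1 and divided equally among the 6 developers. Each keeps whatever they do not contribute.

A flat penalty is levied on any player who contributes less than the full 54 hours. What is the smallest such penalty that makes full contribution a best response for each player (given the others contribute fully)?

Given the others contribute fully, the best deviation is to contribute 0 (any partial contribution still incurs the fine and gives up units whose private return 0.3500 is below 1).
Deviating from 54 to 0 saves 54 hours but forfeits the deviator's share of the drop in the shared codebase effort: 2.1/6 × 54 = 18.90.
So the deviation gain is 54 − 18.90 = 35.10, and the fine must be at least 35.10 hours to wipe it out.

35.10 hours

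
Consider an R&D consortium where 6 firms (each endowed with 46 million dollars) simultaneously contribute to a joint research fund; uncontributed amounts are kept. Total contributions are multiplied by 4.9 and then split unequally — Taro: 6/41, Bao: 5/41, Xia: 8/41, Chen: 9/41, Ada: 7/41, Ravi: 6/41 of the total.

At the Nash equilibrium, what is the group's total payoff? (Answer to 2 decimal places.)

455.40 million dollars

Each unit j contributes comes back to j as 4.9 × (j's share), so j prefers to contribute only if that share exceeds 1/4.9 = 0.2041; otherwise keeping the unit dominates.
Only Chen (9/41) clears that bar, contributing 46; the remaining 5 contribute 0. Total contributed: 46.
The joint research fund pays out 4.9 × 46 = 225.40 in total (split across the unequal shares, but the aggregate is all that matters for the group sum).
The 5 free-riders keep 46 each, adding 230. Group total = 230 + 225.40 = 455.40.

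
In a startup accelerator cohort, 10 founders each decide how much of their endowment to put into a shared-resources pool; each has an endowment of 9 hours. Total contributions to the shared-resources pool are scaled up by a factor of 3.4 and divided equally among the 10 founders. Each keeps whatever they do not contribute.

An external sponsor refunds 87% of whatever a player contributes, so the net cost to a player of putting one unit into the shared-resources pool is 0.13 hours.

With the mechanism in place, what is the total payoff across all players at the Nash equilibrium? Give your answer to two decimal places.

The effective private return per unit is now (3.4/10) / 0.13 = 2.6154 > 1, so every player's dominant strategy flips to full contribution.
So the Nash equilibrium is full contribution by all 10; the group earns 10 × (9 × 0.87 + 3.4 × 9) = 384.30.

384.30 hours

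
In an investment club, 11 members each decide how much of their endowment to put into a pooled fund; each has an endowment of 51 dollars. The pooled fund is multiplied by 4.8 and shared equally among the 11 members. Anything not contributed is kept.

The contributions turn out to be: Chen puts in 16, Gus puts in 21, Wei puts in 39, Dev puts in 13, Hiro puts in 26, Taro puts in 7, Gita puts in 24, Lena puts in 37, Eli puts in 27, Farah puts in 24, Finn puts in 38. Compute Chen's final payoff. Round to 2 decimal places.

153.69 dollars

Total contributed: 16 + 21 + 39 + 13 + 26 + 7 + 24 + 37 + 27 + 24 + 38 = 272.
Each receives 4.8 × 272 / 11 = 118.69 from the pooled fund.
Chen keeps 51 − 16 = 35, so Chen's payoff is 35 + 118.69 = 153.69.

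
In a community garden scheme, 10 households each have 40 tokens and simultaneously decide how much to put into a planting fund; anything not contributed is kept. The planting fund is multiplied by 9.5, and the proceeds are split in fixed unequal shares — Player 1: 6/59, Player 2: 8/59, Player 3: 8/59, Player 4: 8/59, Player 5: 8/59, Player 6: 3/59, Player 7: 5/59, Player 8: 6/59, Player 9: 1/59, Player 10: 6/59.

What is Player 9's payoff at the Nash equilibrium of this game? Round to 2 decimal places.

65.76 tokens

Player j's private return per contributed unit is 9.5 × (j's share). Contributing is weakly dominant for j when that share is at least 1/9.5 = 0.1053, and contributing 0 is dominant otherwise.
Player 2, Player 3, Player 4 and Player 5 are above the threshold, contributing 40 each; the remaining 6 contribute 0. Total contributed: 160.
Player 9 keeps 40 and receives 9.5 × 160 × 1/59 = 25.76 from the planting fund, for a payoff of 65.76.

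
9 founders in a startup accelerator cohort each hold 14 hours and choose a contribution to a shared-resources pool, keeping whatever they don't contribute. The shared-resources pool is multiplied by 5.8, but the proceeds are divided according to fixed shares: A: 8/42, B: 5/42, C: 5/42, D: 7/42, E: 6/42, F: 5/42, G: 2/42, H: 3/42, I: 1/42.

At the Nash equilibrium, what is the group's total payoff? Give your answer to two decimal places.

193.20 hours

Player j's private return per contributed unit is 5.8 × (j's share). Contributing is weakly dominant for j when that share is at least 1/5.8 = 0.1724, and contributing 0 is dominant otherwise.
Only A (8/42) clears that bar, contributing 14; the remaining 8 contribute 0. Total contributed: 14.
The shared-resources pool pays out 5.8 × 14 = 81.20 in total (split across the unequal shares, but the aggregate is all that matters for the group sum).
The 8 free-riders keep 14 each, adding 112. Group total = 112 + 81.20 = 193.20.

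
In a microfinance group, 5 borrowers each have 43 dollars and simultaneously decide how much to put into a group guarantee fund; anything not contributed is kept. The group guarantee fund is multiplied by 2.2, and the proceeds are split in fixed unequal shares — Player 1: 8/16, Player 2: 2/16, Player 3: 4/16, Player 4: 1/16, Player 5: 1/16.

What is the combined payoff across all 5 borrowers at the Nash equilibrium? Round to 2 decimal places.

Player j's private return per contributed unit is 2.2 × (j's share). Contributing is weakly dominant for j when that share is at least 1/2.2 = 0.4545, and contributing 0 is dominant otherwise.
Player 1 alone (share 8/16) is above the threshold, contributing 43; the remaining 4 contribute 0. Total contributed: 43.
The group guarantee fund pays out 2.2 × 43 = 94.60 in total (split across the unequal shares, but the aggregate is all that matters for the group sum).
The 4 free-riders keep 43 each, adding 172. Group total = 172 + 94.60 = 266.60.

266.60 dollars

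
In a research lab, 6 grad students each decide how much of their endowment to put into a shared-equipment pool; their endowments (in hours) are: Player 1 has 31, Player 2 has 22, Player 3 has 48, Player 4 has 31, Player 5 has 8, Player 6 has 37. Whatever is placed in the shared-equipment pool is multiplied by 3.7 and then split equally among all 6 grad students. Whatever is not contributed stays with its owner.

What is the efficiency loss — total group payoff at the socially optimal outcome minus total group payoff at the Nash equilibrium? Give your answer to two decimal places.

The private return per contributed unit is 3.7/6 = 0.6167 < 1 for every player regardless of endowment, so the Nash equilibrium is zero contribution and the group total is Σ E_j = 31 + 22 + 48 + 31 + 8 + 37 = 177.
Each contributed unit returns 3.700 to the group, so the social optimum is full contribution by everyone: group total = 3.700 × 177 = 654.90.
Efficiency loss = (3.700 − 1) × 177 = 477.90.

477.90 hours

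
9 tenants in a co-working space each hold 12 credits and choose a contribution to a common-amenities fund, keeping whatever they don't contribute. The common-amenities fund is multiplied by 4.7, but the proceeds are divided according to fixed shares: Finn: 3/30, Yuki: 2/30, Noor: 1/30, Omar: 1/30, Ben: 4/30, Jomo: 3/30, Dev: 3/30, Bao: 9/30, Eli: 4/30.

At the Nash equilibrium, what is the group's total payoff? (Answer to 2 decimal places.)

152.40 credits

Player j's private return per contributed unit is 4.7 × (j's share). Contributing is weakly dominant for j when that share is at least 1/4.7 = 0.2128, and contributing 0 is dominant otherwise.
Bao alone (share 9/30) is above the threshold, contributing 12; the remaining 8 contribute 0. Total contributed: 12.
The common-amenities fund pays out 4.7 × 12 = 56.40 in total (split across the unequal shares, but the aggregate is all that matters for the group sum).
The 8 free-riders keep 12 each, adding 96. Group total = 96 + 56.40 = 152.40.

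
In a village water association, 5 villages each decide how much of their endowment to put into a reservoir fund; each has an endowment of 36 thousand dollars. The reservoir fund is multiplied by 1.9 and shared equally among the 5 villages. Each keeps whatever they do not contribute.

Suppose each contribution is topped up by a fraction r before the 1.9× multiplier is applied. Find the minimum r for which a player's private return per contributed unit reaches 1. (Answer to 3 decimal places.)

With matching at rate r, one contributed unit becomes (1 + r) in the reservoir fund and returns 1.9 × (1 + r) / 5 to the contributor.
Setting this equal to 1: 1 + r = 5/1.9 = 2.6316.
So the minimum matching rate is r = 2.6316 − 1 = 1.632.

1.632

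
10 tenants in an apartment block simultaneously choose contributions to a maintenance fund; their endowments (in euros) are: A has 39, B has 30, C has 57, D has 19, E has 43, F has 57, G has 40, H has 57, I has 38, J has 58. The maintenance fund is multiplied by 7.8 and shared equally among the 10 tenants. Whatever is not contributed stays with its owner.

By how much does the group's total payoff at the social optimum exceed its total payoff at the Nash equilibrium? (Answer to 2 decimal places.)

2978.40 euros

The private return per contributed unit is 7.8/10 = 0.7800 < 1 for every player regardless of endowment, so the Nash equilibrium is zero contribution and the group total is Σ E_j = 39 + 30 + 57 + 19 + 43 + 57 + 40 + 57 + 38 + 58 = 438.
Each contributed unit returns 7.800 to the group, so the social optimum is full contribution by everyone: group total = 7.800 × 438 = 3416.40.
Efficiency loss = (7.800 − 1) × 438 = 2978.40.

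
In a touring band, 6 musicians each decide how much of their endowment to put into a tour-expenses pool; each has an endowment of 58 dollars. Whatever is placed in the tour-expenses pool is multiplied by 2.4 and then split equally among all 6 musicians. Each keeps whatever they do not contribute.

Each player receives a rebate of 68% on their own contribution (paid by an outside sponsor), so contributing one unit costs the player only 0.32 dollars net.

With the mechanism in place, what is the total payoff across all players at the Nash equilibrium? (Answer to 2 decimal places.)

With the mechanism, a contributed unit returns (2.4/6) / 0.32 = 1.2500 per unit of net cost to the contributor — now above 1 — so contributing fully is weakly dominant for every player.
At the Nash equilibrium everyone contributes 58. Group total payoff = 6 × (58 × 0.68 + 2.4 × 58) = 1071.84.

1071.84 dollars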